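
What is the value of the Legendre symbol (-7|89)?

-1

Reduce the numerator: -7 ≡ 82 (mod 89), so (-7|89) = (82|89).
Factor out 2: 82 = 2·41. Since 89 ≡ 1 (mod 8), (2|89) = +1. Now have (41|89).
41 ≡ 1 (mod 4), so quadratic reciprocity gives (41|89) = (89|41). Reduce: 89 ≡ 7 (mod 41). Now have (7|41).
41 ≡ 1 (mod 4), so quadratic reciprocity gives (7|41) = (41|7). Reduce: 41 ≡ 6 (mod 7). Now have (6|7).
Factor out 2: 6 = 2·3. Since 7 ≡ 7 (mod 8), (2|7) = +1. Now have (3|7).
Both 3 ≡ 3 and 7 ≡ 3 (mod 4), so reciprocity gives (3|7) = -(7|3). Reduce: 7 ≡ 1 (mod 3). Now have -(1|3).
(1|3) = 1. Collecting the sign factors: -1.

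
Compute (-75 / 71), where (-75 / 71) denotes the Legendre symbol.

-1

Reduce the numerator: -75 ≡ 67 (mod 71), so (-75 / 71) = (67 / 71).
Both 67 ≡ 3 and 71 ≡ 3 (mod 4), so reciprocity gives (67 / 71) = -(71 / 67). Reduce: 71 ≡ 4 (mod 67). Now have -(4 / 67).
Factor out 2: 4 = 2^2. Since 67 ≡ 3 (mod 8), (2 / 67) = -1, and (2 / 67)^2 = +1. Now have -(1 / 67).
(1 / 67) = 1. Collecting the sign factors: -1.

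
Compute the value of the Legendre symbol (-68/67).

-1

(-68/67)
  = (66/67)    [-68 ≡ 66 mod 67]
  = -(33/67)    [67 ≡ 3 mod 8 ⇒ (2/67) = -1]
  = -(67/33)    [QR: 33 ≡ 1 mod 4, sign kept]
  = -(1/33)    [67 ≡ 1 mod 33]
  = -1    [(1/33) = 1]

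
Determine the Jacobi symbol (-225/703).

Pull out -1: (-225/703) = (-1/703)·(225/703). Since 703 ≡ 3 (mod 4), (-1/703) = -1. Now have -(225/703).
225 ≡ 1 (mod 4), so quadratic reciprocity gives (225/703) = (703/225). Reduce: 703 ≡ 28 (mod 225). Now have -(28/225).
Factor out 2: 28 = 2^2·7. Since 225 ≡ 1 (mod 8), (2/225) = +1, and (2/225)^2 = +1. Now have -(7/225).
225 ≡ 1 (mod 4), so quadratic reciprocity gives (7/225) = (225/7). Reduce: 225 ≡ 1 (mod 7). Now have -(1/7).
(1/7) = 1. Collecting the sign factors: -1.

-1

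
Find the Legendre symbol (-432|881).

-1

(-432|881)
  = (432|881)    [881 ≡ 1 mod 4 ⇒ (-1|881) = +1]
  = (27|881)    [881 ≡ 1 mod 8 ⇒ (2|881)^4 = +1]
  = (881|27)    [QR: 881 ≡ 1 mod 4, sign kept]
  = (17|27)    [881 ≡ 17 mod 27]
  = (27|17)    [QR: 17 ≡ 1 mod 4, sign kept]
  = (10|17)    [27 ≡ 10 mod 17]
  = (5|17)    [17 ≡ 1 mod 8 ⇒ (2|17) = +1]
  = (17|5)    [QR: 5 ≡ 1 mod 4, sign kept]
  = (2|5)    [17 ≡ 2 mod 5]
  = -(1|5)    [5 ≡ 5 mod 8 ⇒ (2|5) = -1]
  = -1    [(1|5) = 1]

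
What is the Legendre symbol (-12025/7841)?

-1

(-12025/7841)
  = (12025/7841)    [7841 ≡ 1 mod 4 ⇒ (-1/7841) = +1]
  = (4184/7841)    [12025 ≡ 4184 mod 7841]
  = (523/7841)    [7841 ≡ 1 mod 8 ⇒ (2/7841)^3 = +1]
  = (7841/523)    [QR: 7841 ≡ 1 mod 4, sign kept]
  = (519/523)    [7841 ≡ 519 mod 523]
  = -(523/519)    [QR: both ≡ 3 mod 4, sign flips]
  = -(4/519)    [523 ≡ 4 mod 519]
  = -(1/519)    [519 ≡ 7 mod 8 ⇒ (2/519)^2 = +1]
  = -1    [(1/519) = 1]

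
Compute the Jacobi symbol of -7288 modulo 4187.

(-7288 / 4187)
  = (1086 / 4187)    [-7288 ≡ 1086 mod 4187]
  = -(543 / 4187)    [4187 ≡ 3 mod 8 ⇒ (2 / 4187) = -1]
  = (4187 / 543)    [QR: both ≡ 3 mod 4, sign flips]
  = (386 / 543)    [4187 ≡ 386 mod 543]
  = (193 / 543)    [543 ≡ 7 mod 8 ⇒ (2 / 543) = +1]
  = (543 / 193)    [QR: 193 ≡ 1 mod 4, sign kept]
  = (157 / 193)    [543 ≡ 157 mod 193]
  = (193 / 157)    [QR: 157 ≡ 1 mod 4, sign kept]
  = (36 / 157)    [193 ≡ 36 mod 157]
  = (9 / 157)    [157 ≡ 5 mod 8 ⇒ (2 / 157)^2 = +1]
  = (157 / 9)    [QR: 9 ≡ 1 mod 4, sign kept]
  = (4 / 9)    [157 ≡ 4 mod 9]
  = (1 / 9)    [9 ≡ 1 mod 8 ⇒ (2 / 9)^2 = +1]
  = 1    [(1 / 9) = 1]

1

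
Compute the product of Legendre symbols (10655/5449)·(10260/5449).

-1

By multiplicativity, (10655·10260/5449) = (10655/5449)·(10260/5449).
First factor (10655/5449):
(10655/5449)
  = (5206/5449)    [10655 ≡ 5206 mod 5449]
  = (2603/5449)    [5449 ≡ 1 mod 8 ⇒ (2/5449) = +1]
  = (5449/2603)    [QR: 5449 ≡ 1 mod 4, sign kept]
  = (243/2603)    [5449 ≡ 243 mod 2603]
  = -(2603/243)    [QR: both ≡ 3 mod 4, sign flips]
  = -(173/243)    [2603 ≡ 173 mod 243]
  = -(243/173)    [QR: 173 ≡ 1 mod 4, sign kept]
  = -(70/173)    [243 ≡ 70 mod 173]
  = (35/173)    [173 ≡ 5 mod 8 ⇒ (2/173) = -1]
  = (173/35)    [QR: 173 ≡ 1 mod 4, sign kept]
  = (33/35)    [173 ≡ 33 mod 35]
  = (35/33)    [QR: 33 ≡ 1 mod 4, sign kept]
  = (2/33)    [35 ≡ 2 mod 33]
  = (1/33)    [33 ≡ 1 mod 8 ⇒ (2/33) = +1]
  = 1    [(1/33) = 1]
Second factor (10260/5449):
(10260/5449)
  = (4811/5449)    [10260 ≡ 4811 mod 5449]
  = (5449/4811)    [QR: 5449 ≡ 1 mod 4, sign kept]
  = (638/4811)    [5449 ≡ 638 mod 4811]
  = -(319/4811)    [4811 ≡ 3 mod 8 ⇒ (2/4811) = -1]
  = (4811/319)    [QR: both ≡ 3 mod 4, sign flips]
  = (26/319)    [4811 ≡ 26 mod 319]
  = (13/319)    [319 ≡ 7 mod 8 ⇒ (2/319) = +1]
  = (319/13)    [QR: 13 ≡ 1 mod 4, sign kept]
  = (7/13)    [319 ≡ 7 mod 13]
  = (13/7)    [QR: 13 ≡ 1 mod 4, sign kept]
  = (6/7)    [13 ≡ 6 mod 7]
  = (3/7)    [7 ≡ 7 mod 8 ⇒ (2/7) = +1]
  = -(7/3)    [QR: both ≡ 3 mod 4, sign flips]
  = -(1/3)    [7 ≡ 1 mod 3]
  = -1    [(1/3) = 1]
Product: (1)·(-1) = -1.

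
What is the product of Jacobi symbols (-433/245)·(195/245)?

0

By multiplicativity, (-433·195/245) = (-433/245)·(195/245).
First factor (-433/245):
(-433/245)
  = (57/245)    [-433 ≡ 57 mod 245]
  = (245/57)    [QR: 57 ≡ 1 mod 4, sign kept]
  = (17/57)    [245 ≡ 17 mod 57]
  = (57/17)    [QR: 17 ≡ 1 mod 4, sign kept]
  = (6/17)    [57 ≡ 6 mod 17]
  = (3/17)    [17 ≡ 1 mod 8 ⇒ (2/17) = +1]
  = (17/3)    [QR: 17 ≡ 1 mod 4, sign kept]
  = (2/3)    [17 ≡ 2 mod 3]
  = -(1/3)    [3 ≡ 3 mod 8 ⇒ (2/3) = -1]
  = -1    [(1/3) = 1]
Second factor (195/245):
(195/245)
  = (245/195)    [QR: 245 ≡ 1 mod 4, sign kept]
  = (50/195)    [245 ≡ 50 mod 195]
  = -(25/195)    [195 ≡ 3 mod 8 ⇒ (2/195) = -1]
  = -(195/25)    [QR: 25 ≡ 1 mod 4, sign kept]
  = -(20/25)    [195 ≡ 20 mod 25]
  = -(5/25)    [25 ≡ 1 mod 8 ⇒ (2/25)^2 = +1]
  = -(25/5)    [QR: 5 ≡ 1 mod 4, sign kept]
  = -(0/5)    [25 ≡ 0 mod 5]
  = 0    [numerator 0, gcd > 1]
Product: (-1)·(0) = 0.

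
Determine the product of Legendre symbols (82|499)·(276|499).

1

By multiplicativity, (82·276|499) = (82|499)·(276|499).
First factor (82|499):
Factor out 2: 82 = 2·41. Since 499 ≡ 3 (mod 8), (2|499) = -1. Now have -(41|499).
41 ≡ 1 (mod 4), so quadratic reciprocity gives (41|499) = (499|41). Reduce: 499 ≡ 7 (mod 41). Now have -(7|41).
41 ≡ 1 (mod 4), so quadratic reciprocity gives (7|41) = (41|7). Reduce: 41 ≡ 6 (mod 7). Now have -(6|7).
Factor out 2: 6 = 2·3. Since 7 ≡ 7 (mod 8), (2|7) = +1. Now have -(3|7).
Both 3 ≡ 3 and 7 ≡ 3 (mod 4), so reciprocity gives (3|7) = -(7|3). Reduce: 7 ≡ 1 (mod 3). Now have (1|3).
(1|3) = 1. Collecting the sign factors: 1.
Second factor (276|499):
Factor out 2: 276 = 2^2·69. Since 499 ≡ 3 (mod 8), (2|499) = -1, and (2|499)^2 = +1. Now have (69|499).
69 ≡ 1 (mod 4), so quadratic reciprocity gives (69|499) = (499|69). Reduce: 499 ≡ 16 (mod 69). Now have (16|69).
Factor out 2: 16 = 2^4. Since 69 ≡ 5 (mod 8), (2|69) = -1, and (2|69)^4 = +1. Now have (1|69).
(1|69) = 1. Collecting the sign factors: 1.
Product: (1)·(1) = 1.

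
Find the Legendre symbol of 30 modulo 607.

1

Factor out 2: 30 = 2·15. Since 607 ≡ 7 (mod 8), (2|607) = +1. Now have (15|607).
Both 15 ≡ 3 and 607 ≡ 3 (mod 4), so reciprocity gives (15|607) = -(607|15). Reduce: 607 ≡ 7 (mod 15). Now have -(7|15).
Both 7 ≡ 3 and 15 ≡ 3 (mod 4), so reciprocity gives (7|15) = -(15|7). Reduce: 15 ≡ 1 (mod 7). Now have (1|7).
(1|7) = 1. Collecting the sign factors: 1.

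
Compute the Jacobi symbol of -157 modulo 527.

-1

(-157 / 527)
  = (370 / 527)    [-157 ≡ 370 mod 527]
  = (185 / 527)    [527 ≡ 7 mod 8 ⇒ (2 / 527) = +1]
  = (527 / 185)    [QR: 185 ≡ 1 mod 4, sign kept]
  = (157 / 185)    [527 ≡ 157 mod 185]
  = (185 / 157)    [QR: 157 ≡ 1 mod 4, sign kept]
  = (28 / 157)    [185 ≡ 28 mod 157]
  = (7 / 157)    [157 ≡ 5 mod 8 ⇒ (2 / 157)^2 = +1]
  = (157 / 7)    [QR: 157 ≡ 1 mod 4, sign kept]
  = (3 / 7)    [157 ≡ 3 mod 7]
  = -(7 / 3)    [QR: both ≡ 3 mod 4, sign flips]
  = -(1 / 3)    [7 ≡ 1 mod 3]
  = -1    [(1 / 3) = 1]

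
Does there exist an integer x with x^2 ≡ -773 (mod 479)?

no

Pull out -1: (-773|479) = (-1|479)·(773|479). Since 479 ≡ 3 (mod 4), (-1|479) = -1. Now have -(773|479).
Reduce the numerator: 773 ≡ 294 (mod 479), so (773|479) = (294|479).
Factor out 2: 294 = 2·147. Since 479 ≡ 7 (mod 8), (2|479) = +1. Now have -(147|479).
Both 147 ≡ 3 and 479 ≡ 3 (mod 4), so reciprocity gives (147|479) = -(479|147). Reduce: 479 ≡ 38 (mod 147). Now have (38|147).
Factor out 2: 38 = 2·19. Since 147 ≡ 3 (mod 8), (2|147) = -1. Now have -(19|147).
Both 19 ≡ 3 and 147 ≡ 3 (mod 4), so reciprocity gives (19|147) = -(147|19). Reduce: 147 ≡ 14 (mod 19). Now have (14|19).
Factor out 2: 14 = 2·7. Since 19 ≡ 3 (mod 8), (2|19) = -1. Now have -(7|19).
Both 7 ≡ 3 and 19 ≡ 3 (mod 4), so reciprocity gives (7|19) = -(19|7). Reduce: 19 ≡ 5 (mod 7). Now have (5|7).
5 ≡ 1 (mod 4), so quadratic reciprocity gives (5|7) = (7|5). Reduce: 7 ≡ 2 (mod 5). Now have (2|5).
Factor out 2: 2 = 2. Since 5 ≡ 5 (mod 8), (2|5) = -1. Now have -(1|5).
(1|5) = 1. Collecting the sign factors: -1.
(-773|479) = -1, and 479 is prime, so -773 is not a quadratic residue mod 479.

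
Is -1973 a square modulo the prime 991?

Pull out -1: (-1973/991) = (-1/991)·(1973/991). Since 991 ≡ 3 (mod 4), (-1/991) = -1. Now have -(1973/991).
Reduce the numerator: 1973 ≡ 982 (mod 991), so (1973/991) = (982/991).
Factor out 2: 982 = 2·491. Since 991 ≡ 7 (mod 8), (2/991) = +1. Now have -(491/991).
Both 491 ≡ 3 and 991 ≡ 3 (mod 4), so reciprocity gives (491/991) = -(991/491). Reduce: 991 ≡ 9 (mod 491). Now have (9/491).
9 ≡ 1 (mod 4), so quadratic reciprocity gives (9/491) = (491/9). Reduce: 491 ≡ 5 (mod 9). Now have (5/9).
5 ≡ 1 (mod 4), so quadratic reciprocity gives (5/9) = (9/5). Reduce: 9 ≡ 4 (mod 5). Now have (4/5).
Factor out 2: 4 = 2^2. Since 5 ≡ 5 (mod 8), (2/5) = -1, and (2/5)^2 = +1. Now have (1/5).
(1/5) = 1. Collecting the sign factors: 1.
(-1973/991) = 1, and 991 is prime, so -1973 is a quadratic residue mod 991.

yes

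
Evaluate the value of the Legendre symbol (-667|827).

Reduce the numerator: -667 ≡ 160 (mod 827), so (-667|827) = (160|827).
Factor out 2: 160 = 2^5·5. Since 827 ≡ 3 (mod 8), (2|827) = -1, and (2|827)^5 = -1. Now have -(5|827).
5 ≡ 1 (mod 4), so quadratic reciprocity gives (5|827) = (827|5). Reduce: 827 ≡ 2 (mod 5). Now have -(2|5).
Factor out 2: 2 = 2. Since 5 ≡ 5 (mod 8), (2|5) = -1. Now have (1|5).
(1|5) = 1. Collecting the sign factors: 1.

1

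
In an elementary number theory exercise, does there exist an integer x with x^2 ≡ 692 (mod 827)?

Factor out 2: 692 = 2^2·173. Since 827 ≡ 3 (mod 8), (2|827) = -1, and (2|827)^2 = +1. Now have (173|827).
173 ≡ 1 (mod 4), so quadratic reciprocity gives (173|827) = (827|173). Reduce: 827 ≡ 135 (mod 173). Now have (135|173).
173 ≡ 1 (mod 4), so quadratic reciprocity gives (135|173) = (173|135). Reduce: 173 ≡ 38 (mod 135). Now have (38|135).
Factor out 2: 38 = 2·19. Since 135 ≡ 7 (mod 8), (2|135) = +1. Now have (19|135).
Both 19 ≡ 3 and 135 ≡ 3 (mod 4), so reciprocity gives (19|135) = -(135|19). Reduce: 135 ≡ 2 (mod 19). Now have -(2|19).
Factor out 2: 2 = 2. Since 19 ≡ 3 (mod 8), (2|19) = -1. Now have (1|19).
(1|19) = 1. Collecting the sign factors: 1.
(692|827) = 1, and 827 is prime, so 692 is a quadratic residue mod 827.

yes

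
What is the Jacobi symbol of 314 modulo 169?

1

Reduce the numerator: 314 ≡ 145 (mod 169), so (314/169) = (145/169).
145 ≡ 1 (mod 4), so quadratic reciprocity gives (145/169) = (169/145). Reduce: 169 ≡ 24 (mod 145). Now have (24/145).
Factor out 2: 24 = 2^3·3. Since 145 ≡ 1 (mod 8), (2/145) = +1, and (2/145)^3 = +1. Now have (3/145).
145 ≡ 1 (mod 4), so quadratic reciprocity gives (3/145) = (145/3). Reduce: 145 ≡ 1 (mod 3). Now have (1/3).
(1/3) = 1. Collecting the sign factors: 1.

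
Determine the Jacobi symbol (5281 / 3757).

1

(5281 / 3757)
  = (1524 / 3757)    [5281 ≡ 1524 mod 3757]
  = (381 / 3757)    [3757 ≡ 5 mod 8 ⇒ (2 / 3757)^2 = +1]
  = (3757 / 381)    [QR: 381 ≡ 1 mod 4, sign kept]
  = (328 / 381)    [3757 ≡ 328 mod 381]
  = -(41 / 381)    [381 ≡ 5 mod 8 ⇒ (2 / 381)^3 = -1]
  = -(381 / 41)    [QR: 41 ≡ 1 mod 4, sign kept]
  = -(12 / 41)    [381 ≡ 12 mod 41]
  = -(3 / 41)    [41 ≡ 1 mod 8 ⇒ (2 / 41)^2 = +1]
  = -(41 / 3)    [QR: 41 ≡ 1 mod 4, sign kept]
  = -(2 / 3)    [41 ≡ 2 mod 3]
  = (1 / 3)    [3 ≡ 3 mod 8 ⇒ (2 / 3) = -1]
  = 1    [(1 / 3) = 1]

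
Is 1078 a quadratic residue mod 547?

Reduce the numerator: 1078 ≡ 531 (mod 547), so (1078/547) = (531/547).
Both 531 ≡ 3 and 547 ≡ 3 (mod 4), so reciprocity gives (531/547) = -(547/531). Reduce: 547 ≡ 16 (mod 531). Now have -(16/531).
Factor out 2: 16 = 2^4. Since 531 ≡ 3 (mod 8), (2/531) = -1, and (2/531)^4 = +1. Now have -(1/531).
(1/531) = 1. Collecting the sign factors: -1.
The Legendre symbol is -1, so x^2 ≡ 1078 (mod 547) has no solution.

no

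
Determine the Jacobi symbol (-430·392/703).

-1

By multiplicativity, (-430·392/703) = (-430/703)·(392/703).
First factor (-430/703):
(-430/703)
  = (273/703)    [-430 ≡ 273 mod 703]
  = (703/273)    [QR: 273 ≡ 1 mod 4, sign kept]
  = (157/273)    [703 ≡ 157 mod 273]
  = (273/157)    [QR: 157 ≡ 1 mod 4, sign kept]
  = (116/157)    [273 ≡ 116 mod 157]
  = (29/157)    [157 ≡ 5 mod 8 ⇒ (2/157)^2 = +1]
  = (157/29)    [QR: 29 ≡ 1 mod 4, sign kept]
  = (12/29)    [157 ≡ 12 mod 29]
  = (3/29)    [29 ≡ 5 mod 8 ⇒ (2/29)^2 = +1]
  = (29/3)    [QR: 29 ≡ 1 mod 4, sign kept]
  = (2/3)    [29 ≡ 2 mod 3]
  = -(1/3)    [3 ≡ 3 mod 8 ⇒ (2/3) = -1]
  = -1    [(1/3) = 1]
Second factor (392/703):
(392/703)
  = (49/703)    [703 ≡ 7 mod 8 ⇒ (2/703)^3 = +1]
  = (703/49)    [QR: 49 ≡ 1 mod 4, sign kept]
  = (17/49)    [703 ≡ 17 mod 49]
  = (49/17)    [QR: 17 ≡ 1 mod 4, sign kept]
  = (15/17)    [49 ≡ 15 mod 17]
  = (17/15)    [QR: 17 ≡ 1 mod 4, sign kept]
  = (2/15)    [17 ≡ 2 mod 15]
  = (1/15)    [15 ≡ 7 mod 8 ⇒ (2/15) = +1]
  = 1    [(1/15) = 1]
Product: (-1)·(1) = -1.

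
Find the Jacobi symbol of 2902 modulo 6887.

-1

(2902/6887)
  = (1451/6887)    [6887 ≡ 7 mod 8 ⇒ (2/6887) = +1]
  = -(6887/1451)    [QR: both ≡ 3 mod 4, sign flips]
  = -(1083/1451)    [6887 ≡ 1083 mod 1451]
  = (1451/1083)    [QR: both ≡ 3 mod 4, sign flips]
  = (368/1083)    [1451 ≡ 368 mod 1083]
  = (23/1083)    [1083 ≡ 3 mod 8 ⇒ (2/1083)^4 = +1]
  = -(1083/23)    [QR: both ≡ 3 mod 4, sign flips]
  = -(2/23)    [1083 ≡ 2 mod 23]
  = -(1/23)    [23 ≡ 7 mod 8 ⇒ (2/23) = +1]
  = -1    [(1/23) = 1]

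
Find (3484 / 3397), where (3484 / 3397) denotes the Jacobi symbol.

(3484 / 3397)
  = (87 / 3397)    [3484 ≡ 87 mod 3397]
  = (3397 / 87)    [QR: 3397 ≡ 1 mod 4, sign kept]
  = (4 / 87)    [3397 ≡ 4 mod 87]
  = (1 / 87)    [87 ≡ 7 mod 8 ⇒ (2 / 87)^2 = +1]
  = 1    [(1 / 87) = 1]

1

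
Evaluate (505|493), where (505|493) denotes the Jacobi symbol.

1

Reduce the numerator: 505 ≡ 12 (mod 493), so (505|493) = (12|493).
Factor out 2: 12 = 2^2·3. Since 493 ≡ 5 (mod 8), (2|493) = -1, and (2|493)^2 = +1. Now have (3|493).
493 ≡ 1 (mod 4), so quadratic reciprocity gives (3|493) = (493|3). Reduce: 493 ≡ 1 (mod 3). Now have (1|3).
(1|3) = 1. Collecting the sign factors: 1.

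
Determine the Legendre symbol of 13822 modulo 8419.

Reduce the numerator: 13822 ≡ 5403 (mod 8419), so (13822|8419) = (5403|8419).
Both 5403 ≡ 3 and 8419 ≡ 3 (mod 4), so reciprocity gives (5403|8419) = -(8419|5403). Reduce: 8419 ≡ 3016 (mod 5403). Now have -(3016|5403).
Factor out 2: 3016 = 2^3·377. Since 5403 ≡ 3 (mod 8), (2|5403) = -1, and (2|5403)^3 = -1. Now have (377|5403).
377 ≡ 1 (mod 4), so quadratic reciprocity gives (377|5403) = (5403|377). Reduce: 5403 ≡ 125 (mod 377). Now have (125|377).
125 ≡ 1 (mod 4), so quadratic reciprocity gives (125|377) = (377|125). Reduce: 377 ≡ 2 (mod 125). Now have (2|125).
Factor out 2: 2 = 2. Since 125 ≡ 5 (mod 8), (2|125) = -1. Now have -(1|125).
(1|125) = 1. Collecting the sign factors: -1.

-1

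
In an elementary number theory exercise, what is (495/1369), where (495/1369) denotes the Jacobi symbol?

1

1369 ≡ 1 (mod 4), so quadratic reciprocity gives (495/1369) = (1369/495). Reduce: 1369 ≡ 379 (mod 495). Now have (379/495).
Both 379 ≡ 3 and 495 ≡ 3 (mod 4), so reciprocity gives (379/495) = -(495/379). Reduce: 495 ≡ 116 (mod 379). Now have -(116/379).
Factor out 2: 116 = 2^2·29. Since 379 ≡ 3 (mod 8), (2/379) = -1, and (2/379)^2 = +1. Now have -(29/379).
29 ≡ 1 (mod 4), so quadratic reciprocity gives (29/379) = (379/29). Reduce: 379 ≡ 2 (mod 29). Now have -(2/29).
Factor out 2: 2 = 2. Since 29 ≡ 5 (mod 8), (2/29) = -1. Now have (1/29).
(1/29) = 1. Collecting the sign factors: 1.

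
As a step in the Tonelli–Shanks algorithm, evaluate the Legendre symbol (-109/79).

1

(-109/79)
  = (49/79)    [-109 ≡ 49 mod 79]
  = (79/49)    [QR: 49 ≡ 1 mod 4, sign kept]
  = (30/49)    [79 ≡ 30 mod 49]
  = (15/49)    [49 ≡ 1 mod 8 ⇒ (2/49) = +1]
  = (49/15)    [QR: 49 ≡ 1 mod 4, sign kept]
  = (4/15)    [49 ≡ 4 mod 15]
  = (1/15)    [15 ≡ 7 mod 8 ⇒ (2/15)^2 = +1]
  = 1    [(1/15) = 1]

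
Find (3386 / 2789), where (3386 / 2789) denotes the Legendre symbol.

1

Reduce the numerator: 3386 ≡ 597 (mod 2789), so (3386 / 2789) = (597 / 2789).
597 ≡ 1 (mod 4), so quadratic reciprocity gives (597 / 2789) = (2789 / 597). Reduce: 2789 ≡ 401 (mod 597). Now have (401 / 597).
401 ≡ 1 (mod 4), so quadratic reciprocity gives (401 / 597) = (597 / 401). Reduce: 597 ≡ 196 (mod 401). Now have (196 / 401).
Factor out 2: 196 = 2^2·49. Since 401 ≡ 1 (mod 8), (2 / 401) = +1, and (2 / 401)^2 = +1. Now have (49 / 401).
49 ≡ 1 (mod 4), so quadratic reciprocity gives (49 / 401) = (401 / 49). Reduce: 401 ≡ 9 (mod 49). Now have (9 / 49).
9 ≡ 1 (mod 4), so quadratic reciprocity gives (9 / 49) = (49 / 9). Reduce: 49 ≡ 4 (mod 9). Now have (4 / 9).
Factor out 2: 4 = 2^2. Since 9 ≡ 1 (mod 8), (2 / 9) = +1, and (2 / 9)^2 = +1. Now have (1 / 9).
(1 / 9) = 1. Collecting the sign factors: 1.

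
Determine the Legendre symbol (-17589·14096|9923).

By multiplicativity, (-17589·14096|9923) = (-17589|9923)·(14096|9923).
First factor (-17589|9923):
Reduce the numerator: -17589 ≡ 2257 (mod 9923), so (-17589|9923) = (2257|9923).
2257 ≡ 1 (mod 4), so quadratic reciprocity gives (2257|9923) = (9923|2257). Reduce: 9923 ≡ 895 (mod 2257). Now have (895|2257).
2257 ≡ 1 (mod 4), so quadratic reciprocity gives (895|2257) = (2257|895). Reduce: 2257 ≡ 467 (mod 895). Now have (467|895).
Both 467 ≡ 3 and 895 ≡ 3 (mod 4), so reciprocity gives (467|895) = -(895|467). Reduce: 895 ≡ 428 (mod 467). Now have -(428|467).
Factor out 2: 428 = 2^2·107. Since 467 ≡ 3 (mod 8), (2|467) = -1, and (2|467)^2 = +1. Now have -(107|467).
Both 107 ≡ 3 and 467 ≡ 3 (mod 4), so reciprocity gives (107|467) = -(467|107). Reduce: 467 ≡ 39 (mod 107). Now have (39|107).
Both 39 ≡ 3 and 107 ≡ 3 (mod 4), so reciprocity gives (39|107) = -(107|39). Reduce: 107 ≡ 29 (mod 39). Now have -(29|39).
29 ≡ 1 (mod 4), so quadratic reciprocity gives (29|39) = (39|29). Reduce: 39 ≡ 10 (mod 29). Now have -(10|29).
Factor out 2: 10 = 2·5. Since 29 ≡ 5 (mod 8), (2|29) = -1. Now have (5|29).
5 ≡ 1 (mod 4), so quadratic reciprocity gives (5|29) = (29|5). Reduce: 29 ≡ 4 (mod 5). Now have (4|5).
Factor out 2: 4 = 2^2. Since 5 ≡ 5 (mod 8), (2|5) = -1, and (2|5)^2 = +1. Now have (1|5).
(1|5) = 1. Collecting the sign factors: 1.
Second factor (14096|9923):
Reduce the numerator: 14096 ≡ 4173 (mod 9923), so (14096|9923) = (4173|9923).
4173 ≡ 1 (mod 4), so quadratic reciprocity gives (4173|9923) = (9923|4173). Reduce: 9923 ≡ 1577 (mod 4173). Now have (1577|4173).
1577 ≡ 1 (mod 4), so quadratic reciprocity gives (1577|4173) = (4173|1577). Reduce: 4173 ≡ 1019 (mod 1577). Now have (1019|1577).
1577 ≡ 1 (mod 4), so quadratic reciprocity gives (1019|1577) = (1577|1019). Reduce: 1577 ≡ 558 (mod 1019). Now have (558|1019).
Factor out 2: 558 = 2·279. Since 1019 ≡ 3 (mod 8), (2|1019) = -1. Now have -(279|1019).
Both 279 ≡ 3 and 1019 ≡ 3 (mod 4), so reciprocity gives (279|1019) = -(1019|279). Reduce: 1019 ≡ 182 (mod 279). Now have (182|279).
Factor out 2: 182 = 2·91. Since 279 ≡ 7 (mod 8), (2|279) = +1. Now have (91|279).
Both 91 ≡ 3 and 279 ≡ 3 (mod 4), so reciprocity gives (91|279) = -(279|91). Reduce: 279 ≡ 6 (mod 91). Now have -(6|91).
Factor out 2: 6 = 2·3. Since 91 ≡ 3 (mod 8), (2|91) = -1. Now have (3|91).
Both 3 ≡ 3 and 91 ≡ 3 (mod 4), so reciprocity gives (3|91) = -(91|3). Reduce: 91 ≡ 1 (mod 3). Now have -(1|3).
(1|3) = 1. Collecting the sign factors: -1.
Product: (1)·(-1) = -1.

-1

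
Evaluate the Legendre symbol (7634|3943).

(7634|3943)
  = (3691|3943)    [7634 ≡ 3691 mod 3943]
  = -(3943|3691)    [QR: both ≡ 3 mod 4, sign flips]
  = -(252|3691)    [3943 ≡ 252 mod 3691]
  = -(63|3691)    [3691 ≡ 3 mod 8 ⇒ (2|3691)^2 = +1]
  = (3691|63)    [QR: both ≡ 3 mod 4, sign flips]
  = (37|63)    [3691 ≡ 37 mod 63]
  = (63|37)    [QR: 37 ≡ 1 mod 4, sign kept]
  = (26|37)    [63 ≡ 26 mod 37]
  = -(13|37)    [37 ≡ 5 mod 8 ⇒ (2|37) = -1]
  = -(37|13)    [QR: 13 ≡ 1 mod 4, sign kept]
  = -(11|13)    [37 ≡ 11 mod 13]
  = -(13|11)    [QR: 13 ≡ 1 mod 4, sign kept]
  = -(2|11)    [13 ≡ 2 mod 11]
  = (1|11)    [11 ≡ 3 mod 8 ⇒ (2|11) = -1]
  = 1    [(1|11) = 1]

1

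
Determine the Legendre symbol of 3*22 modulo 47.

-1

By multiplicativity, (3·22 / 47) = (3 / 47)·(22 / 47).
First factor (3 / 47):
(3 / 47)
  = -(47 / 3)    [QR: both ≡ 3 mod 4, sign flips]
  = -(2 / 3)    [47 ≡ 2 mod 3]
  = (1 / 3)    [3 ≡ 3 mod 8 ⇒ (2 / 3) = -1]
  = 1    [(1 / 3) = 1]
Second factor (22 / 47):
(22 / 47)
  = (11 / 47)    [47 ≡ 7 mod 8 ⇒ (2 / 47) = +1]
  = -(47 / 11)    [QR: both ≡ 3 mod 4, sign flips]
  = -(3 / 11)    [47 ≡ 3 mod 11]
  = (11 / 3)    [QR: both ≡ 3 mod 4, sign flips]
  = (2 / 3)    [11 ≡ 2 mod 3]
  = -(1 / 3)    [3 ≡ 3 mod 8 ⇒ (2 / 3) = -1]
  = -1    [(1 / 3) = 1]
Product: (1)·(-1) = -1.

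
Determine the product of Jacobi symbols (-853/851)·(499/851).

By multiplicativity, (-853·499/851) = (-853/851)·(499/851).
First factor (-853/851):
Reduce the numerator: -853 ≡ 849 (mod 851), so (-853/851) = (849/851).
849 ≡ 1 (mod 4), so quadratic reciprocity gives (849/851) = (851/849). Reduce: 851 ≡ 2 (mod 849). Now have (2/849).
Factor out 2: 2 = 2. Since 849 ≡ 1 (mod 8), (2/849) = +1. Now have (1/849).
(1/849) = 1. Collecting the sign factors: 1.
Second factor (499/851):
Both 499 ≡ 3 and 851 ≡ 3 (mod 4), so reciprocity gives (499/851) = -(851/499). Reduce: 851 ≡ 352 (mod 499). Now have -(352/499).
Factor out 2: 352 = 2^5·11. Since 499 ≡ 3 (mod 8), (2/499) = -1, and (2/499)^5 = -1. Now have (11/499).
Both 11 ≡ 3 and 499 ≡ 3 (mod 4), so reciprocity gives (11/499) = -(499/11). Reduce: 499 ≡ 4 (mod 11). Now have -(4/11).
Factor out 2: 4 = 2^2. Since 11 ≡ 3 (mod 8), (2/11) = -1, and (2/11)^2 = +1. Now have -(1/11).
(1/11) = 1. Collecting the sign factors: -1.
Product: (1)·(-1) = -1.

-1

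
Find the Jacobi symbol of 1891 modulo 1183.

1

Reduce the numerator: 1891 ≡ 708 (mod 1183), so (1891/1183) = (708/1183).
Factor out 2: 708 = 2^2·177. Since 1183 ≡ 7 (mod 8), (2/1183) = +1, and (2/1183)^2 = +1. Now have (177/1183).
177 ≡ 1 (mod 4), so quadratic reciprocity gives (177/1183) = (1183/177). Reduce: 1183 ≡ 121 (mod 177). Now have (121/177).
121 ≡ 1 (mod 4), so quadratic reciprocity gives (121/177) = (177/121). Reduce: 177 ≡ 56 (mod 121). Now have (56/121).
Factor out 2: 56 = 2^3·7. Since 121 ≡ 1 (mod 8), (2/121) = +1, and (2/121)^3 = +1. Now have (7/121).
121 ≡ 1 (mod 4), so quadratic reciprocity gives (7/121) = (121/7). Reduce: 121 ≡ 2 (mod 7). Now have (2/7).
Factor out 2: 2 = 2. Since 7 ≡ 7 (mod 8), (2/7) = +1. Now have (1/7).
(1/7) = 1. Collecting the sign factors: 1.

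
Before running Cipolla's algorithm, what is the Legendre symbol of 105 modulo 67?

-1

Reduce the numerator: 105 ≡ 38 (mod 67), so (105|67) = (38|67).
Factor out 2: 38 = 2·19. Since 67 ≡ 3 (mod 8), (2|67) = -1. Now have -(19|67).
Both 19 ≡ 3 and 67 ≡ 3 (mod 4), so reciprocity gives (19|67) = -(67|19). Reduce: 67 ≡ 10 (mod 19). Now have (10|19).
Factor out 2: 10 = 2·5. Since 19 ≡ 3 (mod 8), (2|19) = -1. Now have -(5|19).
5 ≡ 1 (mod 4), so quadratic reciprocity gives (5|19) = (19|5). Reduce: 19 ≡ 4 (mod 5). Now have -(4|5).
Factor out 2: 4 = 2^2. Since 5 ≡ 5 (mod 8), (2|5) = -1, and (2|5)^2 = +1. Now have -(1|5).
(1|5) = 1. Collecting the sign factors: -1.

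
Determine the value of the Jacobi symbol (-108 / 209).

Pull out -1: (-108 / 209) = (-1 / 209)·(108 / 209). Since 209 ≡ 1 (mod 4), (-1 / 209) = +1. Now have (108 / 209).
Factor out 2: 108 = 2^2·27. Since 209 ≡ 1 (mod 8), (2 / 209) = +1, and (2 / 209)^2 = +1. Now have (27 / 209).
209 ≡ 1 (mod 4), so quadratic reciprocity gives (27 / 209) = (209 / 27). Reduce: 209 ≡ 20 (mod 27). Now have (20 / 27).
Factor out 2: 20 = 2^2·5. Since 27 ≡ 3 (mod 8), (2 / 27) = -1, and (2 / 27)^2 = +1. Now have (5 / 27).
5 ≡ 1 (mod 4), so quadratic reciprocity gives (5 / 27) = (27 / 5). Reduce: 27 ≡ 2 (mod 5). Now have (2 / 5).
Factor out 2: 2 = 2. Since 5 ≡ 5 (mod 8), (2 / 5) = -1. Now have -(1 / 5).
(1 / 5) = 1. Collecting the sign factors: -1.

-1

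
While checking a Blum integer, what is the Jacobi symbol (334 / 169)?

1

Reduce the numerator: 334 ≡ 165 (mod 169), so (334 / 169) = (165 / 169).
165 ≡ 1 (mod 4), so quadratic reciprocity gives (165 / 169) = (169 / 165). Reduce: 169 ≡ 4 (mod 165). Now have (4 / 165).
Factor out 2: 4 = 2^2. Since 165 ≡ 5 (mod 8), (2 / 165) = -1, and (2 / 165)^2 = +1. Now have (1 / 165).
(1 / 165) = 1. Collecting the sign factors: 1.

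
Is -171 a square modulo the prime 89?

no

Reduce the numerator: -171 ≡ 7 (mod 89), so (-171|89) = (7|89).
89 ≡ 1 (mod 4), so quadratic reciprocity gives (7|89) = (89|7). Reduce: 89 ≡ 5 (mod 7). Now have (5|7).
5 ≡ 1 (mod 4), so quadratic reciprocity gives (5|7) = (7|5). Reduce: 7 ≡ 2 (mod 5). Now have (2|5).
Factor out 2: 2 = 2. Since 5 ≡ 5 (mod 8), (2|5) = -1. Now have -(1|5).
(1|5) = 1. Collecting the sign factors: -1.
(-171|89) = -1, and 89 is prime, so -171 is not a quadratic residue mod 89.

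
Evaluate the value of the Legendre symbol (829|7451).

-1

(829|7451)
  = (7451|829)    [QR: 829 ≡ 1 mod 4, sign kept]
  = (819|829)    [7451 ≡ 819 mod 829]
  = (829|819)    [QR: 829 ≡ 1 mod 4, sign kept]
  = (10|819)    [829 ≡ 10 mod 819]
  = -(5|819)    [819 ≡ 3 mod 8 ⇒ (2|819) = -1]
  = -(819|5)    [QR: 5 ≡ 1 mod 4, sign kept]
  = -(4|5)    [819 ≡ 4 mod 5]
  = -(1|5)    [5 ≡ 5 mod 8 ⇒ (2|5)^2 = +1]
  = -1    [(1|5) = 1]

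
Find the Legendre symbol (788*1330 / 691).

1

By multiplicativity, (788·1330 / 691) = (788 / 691)·(1330 / 691).
First factor (788 / 691):
Reduce the numerator: 788 ≡ 97 (mod 691), so (788 / 691) = (97 / 691).
97 ≡ 1 (mod 4), so quadratic reciprocity gives (97 / 691) = (691 / 97). Reduce: 691 ≡ 12 (mod 97). Now have (12 / 97).
Factor out 2: 12 = 2^2·3. Since 97 ≡ 1 (mod 8), (2 / 97) = +1, and (2 / 97)^2 = +1. Now have (3 / 97).
97 ≡ 1 (mod 4), so quadratic reciprocity gives (3 / 97) = (97 / 3). Reduce: 97 ≡ 1 (mod 3). Now have (1 / 3).
(1 / 3) = 1. Collecting the sign factors: 1.
Second factor (1330 / 691):
Reduce the numerator: 1330 ≡ 639 (mod 691), so (1330 / 691) = (639 / 691).
Both 639 ≡ 3 and 691 ≡ 3 (mod 4), so reciprocity gives (639 / 691) = -(691 / 639). Reduce: 691 ≡ 52 (mod 639). Now have -(52 / 639).
Factor out 2: 52 = 2^2·13. Since 639 ≡ 7 (mod 8), (2 / 639) = +1, and (2 / 639)^2 = +1. Now have -(13 / 639).
13 ≡ 1 (mod 4), so quadratic reciprocity gives (13 / 639) = (639 / 13). Reduce: 639 ≡ 2 (mod 13). Now have -(2 / 13).
Factor out 2: 2 = 2. Since 13 ≡ 5 (mod 8), (2 / 13) = -1. Now have (1 / 13).
(1 / 13) = 1. Collecting the sign factors: 1.
Product: (1)·(1) = 1.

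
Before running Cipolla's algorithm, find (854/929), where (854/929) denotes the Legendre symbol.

(854/929)
  = (427/929)    [929 ≡ 1 mod 8 ⇒ (2/929) = +1]
  = (929/427)    [QR: 929 ≡ 1 mod 4, sign kept]
  = (75/427)    [929 ≡ 75 mod 427]
  = -(427/75)    [QR: both ≡ 3 mod 4, sign flips]
  = -(52/75)    [427 ≡ 52 mod 75]
  = -(13/75)    [75 ≡ 3 mod 8 ⇒ (2/75)^2 = +1]
  = -(75/13)    [QR: 13 ≡ 1 mod 4, sign kept]
  = -(10/13)    [75 ≡ 10 mod 13]
  = (5/13)    [13 ≡ 5 mod 8 ⇒ (2/13) = -1]
  = (13/5)    [QR: 5 ≡ 1 mod 4, sign kept]
  = (3/5)    [13 ≡ 3 mod 5]
  = (5/3)    [QR: 5 ≡ 1 mod 4, sign kept]
  = (2/3)    [5 ≡ 2 mod 3]
  = -(1/3)    [3 ≡ 3 mod 8 ⇒ (2/3) = -1]
  = -1    [(1/3) = 1]

-1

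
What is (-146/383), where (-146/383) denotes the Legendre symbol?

(-146/383)
  = (237/383)    [-146 ≡ 237 mod 383]
  = (383/237)    [QR: 237 ≡ 1 mod 4, sign kept]
  = (146/237)    [383 ≡ 146 mod 237]
  = -(73/237)    [237 ≡ 5 mod 8 ⇒ (2/237) = -1]
  = -(237/73)    [QR: 73 ≡ 1 mod 4, sign kept]
  = -(18/73)    [237 ≡ 18 mod 73]
  = -(9/73)    [73 ≡ 1 mod 8 ⇒ (2/73) = +1]
  = -(73/9)    [QR: 9 ≡ 1 mod 4, sign kept]
  = -(1/9)    [73 ≡ 1 mod 9]
  = -1    [(1/9) = 1]

-1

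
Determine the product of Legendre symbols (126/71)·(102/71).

By multiplicativity, (126·102/71) = (126/71)·(102/71).
First factor (126/71):
(126/71)
  = (55/71)    [126 ≡ 55 mod 71]
  = -(71/55)    [QR: both ≡ 3 mod 4, sign flips]
  = -(16/55)    [71 ≡ 16 mod 55]
  = -(1/55)    [55 ≡ 7 mod 8 ⇒ (2/55)^4 = +1]
  = -1    [(1/55) = 1]
Second factor (102/71):
(102/71)
  = (31/71)    [102 ≡ 31 mod 71]
  = -(71/31)    [QR: both ≡ 3 mod 4, sign flips]
  = -(9/31)    [71 ≡ 9 mod 31]
  = -(31/9)    [QR: 9 ≡ 1 mod 4, sign kept]
  = -(4/9)    [31 ≡ 4 mod 9]
  = -(1/9)    [9 ≡ 1 mod 8 ⇒ (2/9)^2 = +1]
  = -1    [(1/9) = 1]
Product: (-1)·(-1) = 1.

1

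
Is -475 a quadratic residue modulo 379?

(-475/379)
  = (283/379)    [-475 ≡ 283 mod 379]
  = -(379/283)    [QR: both ≡ 3 mod 4, sign flips]
  = -(96/283)    [379 ≡ 96 mod 283]
  = (3/283)    [283 ≡ 3 mod 8 ⇒ (2/283)^5 = -1]
  = -(283/3)    [QR: both ≡ 3 mod 4, sign flips]
  = -(1/3)    [283 ≡ 1 mod 3]
  = -1    [(1/3) = 1]
(-475/379) = -1, and 379 is prime, so -475 is not a quadratic residue mod 379.

no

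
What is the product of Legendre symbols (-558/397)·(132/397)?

By multiplicativity, (-558·132/397) = (-558/397)·(132/397).
First factor (-558/397):
Reduce the numerator: -558 ≡ 236 (mod 397), so (-558/397) = (236/397).
Factor out 2: 236 = 2^2·59. Since 397 ≡ 5 (mod 8), (2/397) = -1, and (2/397)^2 = +1. Now have (59/397).
397 ≡ 1 (mod 4), so quadratic reciprocity gives (59/397) = (397/59). Reduce: 397 ≡ 43 (mod 59). Now have (43/59).
Both 43 ≡ 3 and 59 ≡ 3 (mod 4), so reciprocity gives (43/59) = -(59/43). Reduce: 59 ≡ 16 (mod 43). Now have -(16/43).
Factor out 2: 16 = 2^4. Since 43 ≡ 3 (mod 8), (2/43) = -1, and (2/43)^4 = +1. Now have -(1/43).
(1/43) = 1. Collecting the sign factors: -1.
Second factor (132/397):
Factor out 2: 132 = 2^2·33. Since 397 ≡ 5 (mod 8), (2/397) = -1, and (2/397)^2 = +1. Now have (33/397).
33 ≡ 1 (mod 4), so quadratic reciprocity gives (33/397) = (397/33). Reduce: 397 ≡ 1 (mod 33). Now have (1/33).
(1/33) = 1. Collecting the sign factors: 1.
Product: (-1)·(1) = -1.

-1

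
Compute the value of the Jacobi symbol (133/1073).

1

133 ≡ 1 (mod 4), so quadratic reciprocity gives (133/1073) = (1073/133). Reduce: 1073 ≡ 9 (mod 133). Now have (9/133).
9 ≡ 1 (mod 4), so quadratic reciprocity gives (9/133) = (133/9). Reduce: 133 ≡ 7 (mod 9). Now have (7/9).
9 ≡ 1 (mod 4), so quadratic reciprocity gives (7/9) = (9/7). Reduce: 9 ≡ 2 (mod 7). Now have (2/7).
Factor out 2: 2 = 2. Since 7 ≡ 7 (mod 8), (2/7) = +1. Now have (1/7).
(1/7) = 1. Collecting the sign factors: 1.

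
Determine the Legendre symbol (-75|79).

Reduce the numerator: -75 ≡ 4 (mod 79), so (-75|79) = (4|79).
Factor out 2: 4 = 2^2. Since 79 ≡ 7 (mod 8), (2|79) = +1, and (2|79)^2 = +1. Now have (1|79).
(1|79) = 1. Collecting the sign factors: 1.

1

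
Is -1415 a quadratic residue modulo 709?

yes

Reduce the numerator: -1415 ≡ 3 (mod 709), so (-1415/709) = (3/709).
709 ≡ 1 (mod 4), so quadratic reciprocity gives (3/709) = (709/3). Reduce: 709 ≡ 1 (mod 3). Now have (1/3).
(1/3) = 1. Collecting the sign factors: 1.
The Legendre symbol is 1, so x^2 ≡ -1415 (mod 709) has solution.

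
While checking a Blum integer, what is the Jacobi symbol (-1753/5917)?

(-1753/5917)
  = (4164/5917)    [-1753 ≡ 4164 mod 5917]
  = (1041/5917)    [5917 ≡ 5 mod 8 ⇒ (2/5917)^2 = +1]
  = (5917/1041)    [QR: 1041 ≡ 1 mod 4, sign kept]
  = (712/1041)    [5917 ≡ 712 mod 1041]
  = (89/1041)    [1041 ≡ 1 mod 8 ⇒ (2/1041)^3 = +1]
  = (1041/89)    [QR: 89 ≡ 1 mod 4, sign kept]
  = (62/89)    [1041 ≡ 62 mod 89]
  = (31/89)    [89 ≡ 1 mod 8 ⇒ (2/89) = +1]
  = (89/31)    [QR: 89 ≡ 1 mod 4, sign kept]
  = (27/31)    [89 ≡ 27 mod 31]
  = -(31/27)    [QR: both ≡ 3 mod 4, sign flips]
  = -(4/27)    [31 ≡ 4 mod 27]
  = -(1/27)    [27 ≡ 3 mod 8 ⇒ (2/27)^2 = +1]
  = -1    [(1/27) = 1]

-1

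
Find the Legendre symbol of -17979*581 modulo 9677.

-1

By multiplicativity, (-17979·581/9677) = (-17979/9677)·(581/9677).
First factor (-17979/9677):
Pull out -1: (-17979/9677) = (-1/9677)·(17979/9677). Since 9677 ≡ 1 (mod 4), (-1/9677) = +1. Now have (17979/9677).
Reduce the numerator: 17979 ≡ 8302 (mod 9677), so (17979/9677) = (8302/9677).
Factor out 2: 8302 = 2·4151. Since 9677 ≡ 5 (mod 8), (2/9677) = -1. Now have -(4151/9677).
9677 ≡ 1 (mod 4), so quadratic reciprocity gives (4151/9677) = (9677/4151). Reduce: 9677 ≡ 1375 (mod 4151). Now have -(1375/4151).
Both 1375 ≡ 3 and 4151 ≡ 3 (mod 4), so reciprocity gives (1375/4151) = -(4151/1375). Reduce: 4151 ≡ 26 (mod 1375). Now have (26/1375).
Factor out 2: 26 = 2·13. Since 1375 ≡ 7 (mod 8), (2/1375) = +1. Now have (13/1375).
13 ≡ 1 (mod 4), so quadratic reciprocity gives (13/1375) = (1375/13). Reduce: 1375 ≡ 10 (mod 13). Now have (10/13).
Factor out 2: 10 = 2·5. Since 13 ≡ 5 (mod 8), (2/13) = -1. Now have -(5/13).
5 ≡ 1 (mod 4), so quadratic reciprocity gives (5/13) = (13/5). Reduce: 13 ≡ 3 (mod 5). Now have -(3/5).
5 ≡ 1 (mod 4), so quadratic reciprocity gives (3/5) = (5/3). Reduce: 5 ≡ 2 (mod 3). Now have -(2/3).
Factor out 2: 2 = 2. Since 3 ≡ 3 (mod 8), (2/3) = -1. Now have (1/3).
(1/3) = 1. Collecting the sign factors: 1.
Second factor (581/9677):
581 ≡ 1 (mod 4), so quadratic reciprocity gives (581/9677) = (9677/581). Reduce: 9677 ≡ 381 (mod 581). Now have (381/581).
381 ≡ 1 (mod 4), so quadratic reciprocity gives (381/581) = (581/381). Reduce: 581 ≡ 200 (mod 381). Now have (200/381).
Factor out 2: 200 = 2^3·25. Since 381 ≡ 5 (mod 8), (2/381) = -1, and (2/381)^3 = -1. Now have -(25/381).
25 ≡ 1 (mod 4), so quadratic reciprocity gives (25/381) = (381/25). Reduce: 381 ≡ 6 (mod 25). Now have -(6/25).
Factor out 2: 6 = 2·3. Since 25 ≡ 1 (mod 8), (2/25) = +1. Now have -(3/25).
25 ≡ 1 (mod 4), so quadratic reciprocity gives (3/25) = (25/3). Reduce: 25 ≡ 1 (mod 3). Now have -(1/3).
(1/3) = 1. Collecting the sign factors: -1.
Product: (1)·(-1) = -1.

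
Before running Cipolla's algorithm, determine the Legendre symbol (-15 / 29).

Pull out -1: (-15 / 29) = (-1 / 29)·(15 / 29). Since 29 ≡ 1 (mod 4), (-1 / 29) = +1. Now have (15 / 29).
29 ≡ 1 (mod 4), so quadratic reciprocity gives (15 / 29) = (29 / 15). Reduce: 29 ≡ 14 (mod 15). Now have (14 / 15).
Factor out 2: 14 = 2·7. Since 15 ≡ 7 (mod 8), (2 / 15) = +1. Now have (7 / 15).
Both 7 ≡ 3 and 15 ≡ 3 (mod 4), so reciprocity gives (7 / 15) = -(15 / 7). Reduce: 15 ≡ 1 (mod 7). Now have -(1 / 7).
(1 / 7) = 1. Collecting the sign factors: -1.

-1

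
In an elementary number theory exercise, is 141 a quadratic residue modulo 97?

Reduce the numerator: 141 ≡ 44 (mod 97), so (141|97) = (44|97).
Factor out 2: 44 = 2^2·11. Since 97 ≡ 1 (mod 8), (2|97) = +1, and (2|97)^2 = +1. Now have (11|97).
97 ≡ 1 (mod 4), so quadratic reciprocity gives (11|97) = (97|11). Reduce: 97 ≡ 9 (mod 11). Now have (9|11).
9 ≡ 1 (mod 4), so quadratic reciprocity gives (9|11) = (11|9). Reduce: 11 ≡ 2 (mod 9). Now have (2|9).
Factor out 2: 2 = 2. Since 9 ≡ 1 (mod 8), (2|9) = +1. Now have (1|9).
(1|9) = 1. Collecting the sign factors: 1.
(141|97) = 1, and 97 is prime, so 141 is a quadratic residue mod 97.

yes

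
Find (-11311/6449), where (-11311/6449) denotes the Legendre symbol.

(-11311/6449)
  = (1587/6449)    [-11311 ≡ 1587 mod 6449]
  = (6449/1587)    [QR: 6449 ≡ 1 mod 4, sign kept]
  = (101/1587)    [6449 ≡ 101 mod 1587]
  = (1587/101)    [QR: 101 ≡ 1 mod 4, sign kept]
  = (72/101)    [1587 ≡ 72 mod 101]
  = -(9/101)    [101 ≡ 5 mod 8 ⇒ (2/101)^3 = -1]
  = -(101/9)    [QR: 9 ≡ 1 mod 4, sign kept]
  = -(2/9)    [101 ≡ 2 mod 9]
  = -(1/9)    [9 ≡ 1 mod 8 ⇒ (2/9) = +1]
  = -1    [(1/9) = 1]

-1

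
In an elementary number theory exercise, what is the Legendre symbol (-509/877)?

1

(-509/877)
  = (368/877)    [-509 ≡ 368 mod 877]
  = (23/877)    [877 ≡ 5 mod 8 ⇒ (2/877)^4 = +1]
  = (877/23)    [QR: 877 ≡ 1 mod 4, sign kept]
  = (3/23)    [877 ≡ 3 mod 23]
  = -(23/3)    [QR: both ≡ 3 mod 4, sign flips]
  = -(2/3)    [23 ≡ 2 mod 3]
  = (1/3)    [3 ≡ 3 mod 8 ⇒ (2/3) = -1]
  = 1    [(1/3) = 1]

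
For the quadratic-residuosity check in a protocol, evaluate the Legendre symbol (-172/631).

-1

(-172/631)
  = (459/631)    [-172 ≡ 459 mod 631]
  = -(631/459)    [QR: both ≡ 3 mod 4, sign flips]
  = -(172/459)    [631 ≡ 172 mod 459]
  = -(43/459)    [459 ≡ 3 mod 8 ⇒ (2/459)^2 = +1]
  = (459/43)    [QR: both ≡ 3 mod 4, sign flips]
  = (29/43)    [459 ≡ 29 mod 43]
  = (43/29)    [QR: 29 ≡ 1 mod 4, sign kept]
  = (14/29)    [43 ≡ 14 mod 29]
  = -(7/29)    [29 ≡ 5 mod 8 ⇒ (2/29) = -1]
  = -(29/7)    [QR: 29 ≡ 1 mod 4, sign kept]
  = -(1/7)    [29 ≡ 1 mod 7]
  = -1    [(1/7) = 1]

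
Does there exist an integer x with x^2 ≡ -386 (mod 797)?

Reduce the numerator: -386 ≡ 411 (mod 797), so (-386|797) = (411|797).
797 ≡ 1 (mod 4), so quadratic reciprocity gives (411|797) = (797|411). Reduce: 797 ≡ 386 (mod 411). Now have (386|411).
Factor out 2: 386 = 2·193. Since 411 ≡ 3 (mod 8), (2|411) = -1. Now have -(193|411).
193 ≡ 1 (mod 4), so quadratic reciprocity gives (193|411) = (411|193). Reduce: 411 ≡ 25 (mod 193). Now have -(25|193).
25 ≡ 1 (mod 4), so quadratic reciprocity gives (25|193) = (193|25). Reduce: 193 ≡ 18 (mod 25). Now have -(18|25).
Factor out 2: 18 = 2·9. Since 25 ≡ 1 (mod 8), (2|25) = +1. Now have -(9|25).
9 ≡ 1 (mod 4), so quadratic reciprocity gives (9|25) = (25|9). Reduce: 25 ≡ 7 (mod 9). Now have -(7|9).
9 ≡ 1 (mod 4), so quadratic reciprocity gives (7|9) = (9|7). Reduce: 9 ≡ 2 (mod 7). Now have -(2|7).
Factor out 2: 2 = 2. Since 7 ≡ 7 (mod 8), (2|7) = +1. Now have -(1|7).
(1|7) = 1. Collecting the sign factors: -1.
(-386|797) = -1, and 797 is prime, so -386 is not a quadratic residue mod 797.

no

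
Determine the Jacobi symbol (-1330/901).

(-1330/901)
  = (472/901)    [-1330 ≡ 472 mod 901]
  = -(59/901)    [901 ≡ 5 mod 8 ⇒ (2/901)^3 = -1]
  = -(901/59)    [QR: 901 ≡ 1 mod 4, sign kept]
  = -(16/59)    [901 ≡ 16 mod 59]
  = -(1/59)    [59 ≡ 3 mod 8 ⇒ (2/59)^4 = +1]
  = -1    [(1/59) = 1]

-1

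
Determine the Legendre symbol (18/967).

Factor out 2: 18 = 2·9. Since 967 ≡ 7 (mod 8), (2/967) = +1. Now have (9/967).
9 ≡ 1 (mod 4), so quadratic reciprocity gives (9/967) = (967/9). Reduce: 967 ≡ 4 (mod 9). Now have (4/9).
Factor out 2: 4 = 2^2. Since 9 ≡ 1 (mod 8), (2/9) = +1, and (2/9)^2 = +1. Now have (1/9).
(1/9) = 1. Collecting the sign factors: 1.

1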